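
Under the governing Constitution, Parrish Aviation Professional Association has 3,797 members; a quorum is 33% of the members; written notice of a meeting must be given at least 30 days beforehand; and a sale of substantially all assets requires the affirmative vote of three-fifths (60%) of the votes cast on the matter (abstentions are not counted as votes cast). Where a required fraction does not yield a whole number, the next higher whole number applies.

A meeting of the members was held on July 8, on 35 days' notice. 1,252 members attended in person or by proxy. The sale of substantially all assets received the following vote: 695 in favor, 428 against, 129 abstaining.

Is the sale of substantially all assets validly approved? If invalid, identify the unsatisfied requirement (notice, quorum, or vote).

Invalid — quorum requirement not satisfied.

Notice: 35 days given; 30 required. Satisfied.
Quorum: 33% of 3,797 = 1,253.01, rounded up to 1,254; 1,252 present. Not satisfied.
Vote: requires three-fifths of the votes cast (1,252 − 129 abstaining = 1,123); 3/5 of 1123 = 673.80, rounded up to 674, so 674 needed; 695 in favor. Satisfied.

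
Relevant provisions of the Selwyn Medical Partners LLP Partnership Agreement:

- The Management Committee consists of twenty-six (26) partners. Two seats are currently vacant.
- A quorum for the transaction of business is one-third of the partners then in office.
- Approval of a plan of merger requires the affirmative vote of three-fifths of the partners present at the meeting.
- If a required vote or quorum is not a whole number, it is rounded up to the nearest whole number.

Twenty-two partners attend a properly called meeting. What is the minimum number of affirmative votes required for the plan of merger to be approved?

The plan of merger requires three-fifths of the partners present (22).
3/5 of 22 = 13.20, rounded up to 14.

14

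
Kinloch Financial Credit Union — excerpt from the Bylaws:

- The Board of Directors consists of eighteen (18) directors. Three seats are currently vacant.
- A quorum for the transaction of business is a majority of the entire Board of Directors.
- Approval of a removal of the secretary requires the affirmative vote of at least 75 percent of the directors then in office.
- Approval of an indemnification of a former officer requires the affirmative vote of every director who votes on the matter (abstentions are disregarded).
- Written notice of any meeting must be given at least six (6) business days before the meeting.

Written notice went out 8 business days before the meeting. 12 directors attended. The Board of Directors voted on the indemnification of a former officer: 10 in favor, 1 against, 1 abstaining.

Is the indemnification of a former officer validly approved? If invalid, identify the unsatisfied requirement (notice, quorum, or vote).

Invalid — vote requirement not satisfied.

Notice: 8 business days given; 6 required (8 ≥ 6). Satisfied.
Quorum: 12 present; quorum is 10. Satisfied.
Vote: the indemnification of a former officer requires the unanimous vote of the votes cast (12 present − 1 abstaining = 11). Unanimous means all 11, so 11 affirmative votes are needed; 10 voted in favor. Not satisfied.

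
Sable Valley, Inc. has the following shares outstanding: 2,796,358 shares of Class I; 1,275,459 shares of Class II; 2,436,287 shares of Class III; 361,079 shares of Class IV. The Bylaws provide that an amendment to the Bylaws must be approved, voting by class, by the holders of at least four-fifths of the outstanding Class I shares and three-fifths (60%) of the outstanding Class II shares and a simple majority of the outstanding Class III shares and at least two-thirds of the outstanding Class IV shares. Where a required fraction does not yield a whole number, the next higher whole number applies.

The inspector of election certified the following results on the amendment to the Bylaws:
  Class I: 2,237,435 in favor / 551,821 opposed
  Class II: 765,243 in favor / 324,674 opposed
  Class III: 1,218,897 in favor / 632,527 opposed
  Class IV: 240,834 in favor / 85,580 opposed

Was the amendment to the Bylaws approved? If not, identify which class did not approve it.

Class I: 4/5 of 2796358 = 2237086.40, rounded up to 2237087; 2,237,087 required, 2,237,435 in favor — approved.
Class II: 3/5 of 1275459 = 765275.40, rounded up to 765276; 765,276 required, 765,243 in favor — not approved.
Class III: a majority of 2436287 is 1218144; 1,218,144 required, 1,218,897 in favor — approved.
Class IV: 2/3 of 361079 = 240719.33, rounded up to 240720; 240,720 required, 240,834 in favor — approved.

Not approved — the Class II shares did not give the required vote.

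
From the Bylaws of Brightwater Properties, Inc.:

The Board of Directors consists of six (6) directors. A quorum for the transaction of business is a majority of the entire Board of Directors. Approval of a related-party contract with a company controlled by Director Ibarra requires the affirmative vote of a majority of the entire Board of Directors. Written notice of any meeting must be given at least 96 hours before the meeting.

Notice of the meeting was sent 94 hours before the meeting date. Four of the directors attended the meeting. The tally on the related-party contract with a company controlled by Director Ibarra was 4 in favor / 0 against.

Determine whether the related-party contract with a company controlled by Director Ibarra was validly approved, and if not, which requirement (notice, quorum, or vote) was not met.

Invalid — notice requirement not satisfied.

Notice: 94 hours given; 96 required (94 < 96). Not satisfied.
Quorum: 4 present; quorum is 4. Satisfied.
Vote: the related-party contract with a company controlled by Director Ibarra requires a majority of the entire Board of Directors (6). A majority of 6 is 4, so 4 affirmative votes are needed; 4 voted in favor. Satisfied.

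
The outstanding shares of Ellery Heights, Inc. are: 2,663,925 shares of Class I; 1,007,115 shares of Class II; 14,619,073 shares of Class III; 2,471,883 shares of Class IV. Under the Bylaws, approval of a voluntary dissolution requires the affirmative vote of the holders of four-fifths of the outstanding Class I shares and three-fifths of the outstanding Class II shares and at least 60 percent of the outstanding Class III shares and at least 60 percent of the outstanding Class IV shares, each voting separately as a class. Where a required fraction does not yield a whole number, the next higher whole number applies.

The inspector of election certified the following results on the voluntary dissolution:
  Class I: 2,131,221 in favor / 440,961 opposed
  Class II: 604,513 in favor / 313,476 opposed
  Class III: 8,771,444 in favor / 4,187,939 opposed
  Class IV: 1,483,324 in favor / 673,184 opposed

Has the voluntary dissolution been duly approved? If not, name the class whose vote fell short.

Approved — every class gave the required vote.

Class I: 4/5 of 2663925 = 2131140; 2,131,140 required, 2,131,221 in favor — approved.
Class II: 3/5 of 1007115 = 604269; 604,269 required, 604,513 in favor — approved.
Class III: 3/5 of 14619073 = 8771443.80, rounded up to 8771444; 8,771,444 required, 8,771,444 in favor — approved.
Class IV: 3/5 of 2471883 = 1483129.80, rounded up to 1483130; 1,483,130 required, 1,483,324 in favor — approved.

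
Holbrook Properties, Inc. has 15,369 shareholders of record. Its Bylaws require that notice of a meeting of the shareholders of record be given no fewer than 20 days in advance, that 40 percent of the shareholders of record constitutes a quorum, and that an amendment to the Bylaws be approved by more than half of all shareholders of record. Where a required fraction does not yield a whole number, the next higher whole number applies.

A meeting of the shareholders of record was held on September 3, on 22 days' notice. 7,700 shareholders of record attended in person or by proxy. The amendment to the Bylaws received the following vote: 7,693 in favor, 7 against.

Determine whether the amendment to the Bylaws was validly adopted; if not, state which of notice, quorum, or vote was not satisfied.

Valid — all requirements satisfied.

Notice: 22 days given; 20 required. Satisfied.
Quorum: 40% of 15,369 = 6,147.60, rounded up to 6,148; 7,700 present. Satisfied.
Vote: requires a majority of all shareholders of record (15,369); a majority of 15369 is 7685, so 7,685 needed; 7,693 in favor. Satisfied.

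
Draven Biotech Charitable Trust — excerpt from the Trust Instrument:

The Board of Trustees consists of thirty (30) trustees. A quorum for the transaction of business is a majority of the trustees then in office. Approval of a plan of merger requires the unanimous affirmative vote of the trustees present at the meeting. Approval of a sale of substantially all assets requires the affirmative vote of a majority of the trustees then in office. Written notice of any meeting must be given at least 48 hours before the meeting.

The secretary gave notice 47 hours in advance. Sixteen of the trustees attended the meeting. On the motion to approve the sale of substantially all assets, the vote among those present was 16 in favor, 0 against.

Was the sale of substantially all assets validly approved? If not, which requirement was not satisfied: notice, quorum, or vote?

Invalid — notice requirement not satisfied.

Notice: 47 hours given; 48 required (47 < 48). Not satisfied.
Quorum: 16 present; quorum is 16. Satisfied.
Vote: the sale of substantially all assets requires a majority of the trustees then in office (30). A majority of 30 is 16, so 16 affirmative votes are needed; 16 voted in favor. Satisfied.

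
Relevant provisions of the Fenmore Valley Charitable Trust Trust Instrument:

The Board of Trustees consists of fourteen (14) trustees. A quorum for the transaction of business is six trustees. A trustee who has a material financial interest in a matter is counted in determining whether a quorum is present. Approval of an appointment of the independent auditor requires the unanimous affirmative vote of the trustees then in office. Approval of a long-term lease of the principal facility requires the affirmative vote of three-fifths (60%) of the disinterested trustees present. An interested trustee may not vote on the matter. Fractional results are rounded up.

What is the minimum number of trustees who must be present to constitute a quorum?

The quorum is fixed at 6.

6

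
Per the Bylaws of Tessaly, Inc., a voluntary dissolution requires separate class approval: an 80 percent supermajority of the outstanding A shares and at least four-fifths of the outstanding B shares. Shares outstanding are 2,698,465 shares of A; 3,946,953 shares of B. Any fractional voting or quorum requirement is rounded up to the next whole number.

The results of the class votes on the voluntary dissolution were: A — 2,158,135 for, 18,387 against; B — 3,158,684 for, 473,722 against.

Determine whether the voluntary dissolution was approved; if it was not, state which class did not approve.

A: 4/5 of 2698465 = 2158772; 2,158,772 required, 2,158,135 in favor — not approved.
B: 4/5 of 3946953 = 3157562.40, rounded up to 3157563; 3,157,563 required, 3,158,684 in favor — approved.

Not approved — the A shares did not give the required vote.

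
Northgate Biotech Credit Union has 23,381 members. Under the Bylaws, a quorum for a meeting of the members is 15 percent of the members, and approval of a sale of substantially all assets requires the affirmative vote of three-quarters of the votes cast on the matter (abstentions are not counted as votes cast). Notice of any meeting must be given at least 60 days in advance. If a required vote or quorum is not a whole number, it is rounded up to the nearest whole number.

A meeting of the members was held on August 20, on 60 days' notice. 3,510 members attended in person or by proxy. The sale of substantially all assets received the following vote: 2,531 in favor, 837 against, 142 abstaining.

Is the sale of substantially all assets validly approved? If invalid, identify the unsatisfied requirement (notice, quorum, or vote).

Valid — all requirements satisfied.

Notice: 60 days given; 60 required. Satisfied.
Quorum: 15% of 23,381 = 3,507.15, rounded up to 3,508; 3,510 present. Satisfied.
Vote: requires three-fourths of the votes cast (3,510 − 142 abstaining = 3,368); 3/4 of 3368 = 2526, so 2,526 needed; 2,531 in favor. Satisfied.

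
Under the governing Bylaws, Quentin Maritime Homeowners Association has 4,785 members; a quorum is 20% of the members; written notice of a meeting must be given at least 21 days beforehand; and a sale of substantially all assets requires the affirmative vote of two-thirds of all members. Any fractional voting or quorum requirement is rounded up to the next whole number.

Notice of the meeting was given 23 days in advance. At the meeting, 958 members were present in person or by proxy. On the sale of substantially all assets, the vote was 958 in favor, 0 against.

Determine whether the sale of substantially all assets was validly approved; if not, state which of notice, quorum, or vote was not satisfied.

Notice: 23 days given; 21 required. Satisfied.
Quorum: 20% of 4,785 = 957; 958 present. Satisfied.
Vote: requires two-thirds of all members (4,785); 2/3 of 4785 = 3190, so 3,190 needed; 958 in favor. Not satisfied.

Invalid — vote requirement not satisfied.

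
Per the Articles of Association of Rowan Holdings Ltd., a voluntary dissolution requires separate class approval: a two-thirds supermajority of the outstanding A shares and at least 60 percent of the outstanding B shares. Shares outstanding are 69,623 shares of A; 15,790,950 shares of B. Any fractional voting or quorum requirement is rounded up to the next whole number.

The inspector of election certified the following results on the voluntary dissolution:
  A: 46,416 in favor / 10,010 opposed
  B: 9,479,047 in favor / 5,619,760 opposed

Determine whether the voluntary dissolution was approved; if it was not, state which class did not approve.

Approved — every class gave the required vote.

A: 2/3 of 69623 = 46415.33, rounded up to 46416; 46,416 required, 46,416 in favor — approved.
B: 3/5 of 15790950 = 9474570; 9,474,570 required, 9,479,047 in favor — approved.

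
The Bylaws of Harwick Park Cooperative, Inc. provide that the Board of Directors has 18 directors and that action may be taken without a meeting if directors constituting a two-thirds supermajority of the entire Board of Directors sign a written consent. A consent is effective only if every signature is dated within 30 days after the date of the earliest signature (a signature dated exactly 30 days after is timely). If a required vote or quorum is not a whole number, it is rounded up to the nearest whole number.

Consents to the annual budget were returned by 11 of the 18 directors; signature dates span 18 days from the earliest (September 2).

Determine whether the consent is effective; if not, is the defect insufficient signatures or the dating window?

Not effective — insufficient signatures.

Signatures required: a two-thirds supermajority of 18 — 2/3 of 18 = 12, so 12 needed; 11 signed. Insufficient.
Dating window: the latest signature is 18 days after the earliest; the limit is 30 days. Within the window.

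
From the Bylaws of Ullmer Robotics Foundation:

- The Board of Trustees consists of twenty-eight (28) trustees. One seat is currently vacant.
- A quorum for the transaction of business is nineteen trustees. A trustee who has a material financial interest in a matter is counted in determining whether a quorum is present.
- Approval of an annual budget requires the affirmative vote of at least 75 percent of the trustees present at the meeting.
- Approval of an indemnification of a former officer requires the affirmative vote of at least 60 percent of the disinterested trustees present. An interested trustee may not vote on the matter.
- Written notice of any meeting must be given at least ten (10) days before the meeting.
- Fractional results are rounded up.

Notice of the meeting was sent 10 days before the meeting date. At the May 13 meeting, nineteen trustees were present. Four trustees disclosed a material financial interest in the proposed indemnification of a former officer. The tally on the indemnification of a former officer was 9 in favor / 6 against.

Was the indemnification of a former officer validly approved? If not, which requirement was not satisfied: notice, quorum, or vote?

Notice: 10 days given; 10 required (10 ≥ 10). Satisfied.
Quorum: 19 present (interested trustees count toward quorum); quorum is 19. Satisfied.
Vote: the indemnification of a former officer requires three-fifths of the disinterested trustees present (19 − 4 = 15). 3/5 of 15 = 9, so 9 affirmative votes are needed; 9 voted in favor. Satisfied.

Valid — all requirements satisfied.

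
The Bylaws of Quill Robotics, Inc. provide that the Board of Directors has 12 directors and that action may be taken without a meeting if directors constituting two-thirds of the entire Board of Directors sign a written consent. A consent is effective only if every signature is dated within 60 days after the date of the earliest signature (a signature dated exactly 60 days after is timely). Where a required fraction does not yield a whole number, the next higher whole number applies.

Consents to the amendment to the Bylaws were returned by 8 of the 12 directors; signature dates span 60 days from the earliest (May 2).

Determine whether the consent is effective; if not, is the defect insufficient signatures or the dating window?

Effective — both the signature and dating-window requirements are satisfied.

Signatures required: two-thirds of 12 — 2/3 of 12 = 8, so 8 needed; 8 signed. Sufficient.
Dating window: the latest signature is 60 days after the earliest; the limit is 60 days. Within the window.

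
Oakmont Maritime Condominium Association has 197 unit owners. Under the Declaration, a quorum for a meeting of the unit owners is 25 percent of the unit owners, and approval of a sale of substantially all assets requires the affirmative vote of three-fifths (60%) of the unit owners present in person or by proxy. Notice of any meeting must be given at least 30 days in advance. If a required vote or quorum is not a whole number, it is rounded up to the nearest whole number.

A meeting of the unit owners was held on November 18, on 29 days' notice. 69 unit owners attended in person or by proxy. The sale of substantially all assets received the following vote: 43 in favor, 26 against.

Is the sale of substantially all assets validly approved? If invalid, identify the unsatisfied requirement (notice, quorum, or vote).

Notice: 29 days given; 30 required. Not satisfied.
Quorum: 25% of 197 = 49.25, rounded up to 50; 69 present. Satisfied.
Vote: requires three-fifths of those present (69); 3/5 of 69 = 41.40, rounded up to 42, so 42 needed; 43 in favor. Satisfied.

Invalid — notice requirement not satisfied.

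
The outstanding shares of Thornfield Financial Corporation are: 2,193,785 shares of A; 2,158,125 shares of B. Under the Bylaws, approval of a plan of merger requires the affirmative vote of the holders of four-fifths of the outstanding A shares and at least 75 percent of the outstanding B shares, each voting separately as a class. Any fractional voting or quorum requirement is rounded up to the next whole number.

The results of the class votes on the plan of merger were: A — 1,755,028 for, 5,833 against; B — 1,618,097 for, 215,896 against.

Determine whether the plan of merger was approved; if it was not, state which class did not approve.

A: 4/5 of 2193785 = 1755028; 1,755,028 required, 1,755,028 in favor — approved.
B: 3/4 of 2158125 = 1618593.75, rounded up to 1618594; 1,618,594 required, 1,618,097 in favor — not approved.

Not approved — the B shares did not give the required vote.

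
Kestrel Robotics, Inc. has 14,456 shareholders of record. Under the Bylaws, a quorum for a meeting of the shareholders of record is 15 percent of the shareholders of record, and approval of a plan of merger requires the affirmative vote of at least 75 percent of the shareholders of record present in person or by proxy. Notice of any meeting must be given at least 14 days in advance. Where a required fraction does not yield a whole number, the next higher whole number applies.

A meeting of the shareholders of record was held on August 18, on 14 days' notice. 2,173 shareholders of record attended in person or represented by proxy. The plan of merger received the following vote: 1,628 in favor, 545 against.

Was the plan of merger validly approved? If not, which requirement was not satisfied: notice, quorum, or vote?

Notice: 14 days given; 14 required. Satisfied.
Quorum: 15% of 14,456 = 2,168.40, rounded up to 2,169; 2,173 present. Satisfied.
Vote: requires three-fourths of those present (2,173); 3/4 of 2173 = 1629.75, rounded up to 1630, so 1,630 needed; 1,628 in favor. Not satisfied.

Invalid — vote requirement not satisfied.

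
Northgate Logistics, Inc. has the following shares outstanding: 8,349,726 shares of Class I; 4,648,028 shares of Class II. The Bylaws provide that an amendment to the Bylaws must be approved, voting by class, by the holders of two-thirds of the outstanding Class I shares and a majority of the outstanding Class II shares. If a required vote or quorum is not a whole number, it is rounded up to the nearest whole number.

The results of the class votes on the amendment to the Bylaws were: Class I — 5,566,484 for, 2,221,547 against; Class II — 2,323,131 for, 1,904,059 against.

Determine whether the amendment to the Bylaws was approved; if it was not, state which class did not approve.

Not approved — the Class II shares did not give the required vote.

Class I: 2/3 of 8349726 = 5566484; 5,566,484 required, 5,566,484 in favor — approved.
Class II: a majority of 4648028 is 2324015; 2,324,015 required, 2,323,131 in favor — not approved.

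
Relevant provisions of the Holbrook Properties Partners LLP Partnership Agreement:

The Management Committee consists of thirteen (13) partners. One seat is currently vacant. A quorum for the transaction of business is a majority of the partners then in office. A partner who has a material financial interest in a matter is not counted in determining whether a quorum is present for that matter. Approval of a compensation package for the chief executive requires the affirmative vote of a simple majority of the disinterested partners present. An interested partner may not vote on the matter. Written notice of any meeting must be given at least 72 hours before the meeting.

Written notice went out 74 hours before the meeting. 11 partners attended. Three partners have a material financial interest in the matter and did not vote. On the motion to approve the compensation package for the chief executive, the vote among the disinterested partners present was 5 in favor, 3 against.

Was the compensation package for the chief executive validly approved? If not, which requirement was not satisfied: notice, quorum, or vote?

Valid — all requirements satisfied.

Notice: 74 hours given; 72 required (74 ≥ 72). Satisfied.
Quorum: 11 present, but the 3 interested partners do not count, leaving 8. Quorum is 7. Satisfied.
Vote: the compensation package for the chief executive requires a majority of the disinterested partners present (11 − 3 = 8). A majority of 8 is 5, so 5 affirmative votes are needed; 5 voted in favor. Satisfied.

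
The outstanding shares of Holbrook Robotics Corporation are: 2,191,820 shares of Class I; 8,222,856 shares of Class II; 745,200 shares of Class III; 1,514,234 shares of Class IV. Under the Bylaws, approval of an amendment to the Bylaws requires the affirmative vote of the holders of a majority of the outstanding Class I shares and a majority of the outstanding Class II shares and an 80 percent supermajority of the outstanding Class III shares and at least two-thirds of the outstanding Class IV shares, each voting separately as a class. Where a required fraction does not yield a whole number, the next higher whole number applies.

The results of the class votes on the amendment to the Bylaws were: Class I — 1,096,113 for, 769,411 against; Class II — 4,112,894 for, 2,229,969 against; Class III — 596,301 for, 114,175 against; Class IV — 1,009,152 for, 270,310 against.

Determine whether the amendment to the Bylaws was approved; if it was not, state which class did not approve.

Not approved — the Class IV shares did not give the required vote.

Class I: a majority of 2191820 is 1095911; 1,095,911 required, 1,096,113 in favor — approved.
Class II: a majority of 8222856 is 4111429; 4,111,429 required, 4,112,894 in favor — approved.
Class III: 4/5 of 745200 = 596160; 596,160 required, 596,301 in favor — approved.
Class IV: 2/3 of 1514234 = 1009489.33, rounded up to 1009490; 1,009,490 required, 1,009,152 in favor — not approved.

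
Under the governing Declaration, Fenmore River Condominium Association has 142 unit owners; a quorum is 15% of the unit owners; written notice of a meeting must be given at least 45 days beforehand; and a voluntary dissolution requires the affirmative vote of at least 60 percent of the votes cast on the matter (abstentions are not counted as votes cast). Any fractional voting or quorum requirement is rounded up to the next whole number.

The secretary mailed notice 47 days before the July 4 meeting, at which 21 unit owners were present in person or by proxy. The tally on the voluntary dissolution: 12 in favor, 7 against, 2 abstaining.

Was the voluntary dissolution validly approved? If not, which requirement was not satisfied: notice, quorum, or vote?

Invalid — quorum requirement not satisfied.

Notice: 47 days given; 45 required. Satisfied.
Quorum: 15% of 142 = 21.30, rounded up to 22; 21 present. Not satisfied.
Vote: requires three-fifths of the votes cast (21 − 2 abstaining = 19); 3/5 of 19 = 11.40, rounded up to 12, so 12 needed; 12 in favor. Satisfied.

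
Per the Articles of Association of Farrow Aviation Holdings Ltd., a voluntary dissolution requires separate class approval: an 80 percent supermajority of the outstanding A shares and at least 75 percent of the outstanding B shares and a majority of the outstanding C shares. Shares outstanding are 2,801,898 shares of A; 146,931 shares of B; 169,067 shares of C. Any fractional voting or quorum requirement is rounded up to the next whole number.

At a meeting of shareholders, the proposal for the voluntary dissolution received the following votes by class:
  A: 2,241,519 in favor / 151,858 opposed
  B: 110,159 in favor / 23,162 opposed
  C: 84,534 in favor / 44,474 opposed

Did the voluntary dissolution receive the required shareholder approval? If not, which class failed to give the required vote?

A: 4/5 of 2801898 = 2241518.40, rounded up to 2241519; 2,241,519 required, 2,241,519 in favor — approved.
B: 3/4 of 146931 = 110198.25, rounded up to 110199; 110,199 required, 110,159 in favor — not approved.
C: a majority of 169067 is 84534; 84,534 required, 84,534 in favor — approved.

Not approved — the B shares did not give the required vote.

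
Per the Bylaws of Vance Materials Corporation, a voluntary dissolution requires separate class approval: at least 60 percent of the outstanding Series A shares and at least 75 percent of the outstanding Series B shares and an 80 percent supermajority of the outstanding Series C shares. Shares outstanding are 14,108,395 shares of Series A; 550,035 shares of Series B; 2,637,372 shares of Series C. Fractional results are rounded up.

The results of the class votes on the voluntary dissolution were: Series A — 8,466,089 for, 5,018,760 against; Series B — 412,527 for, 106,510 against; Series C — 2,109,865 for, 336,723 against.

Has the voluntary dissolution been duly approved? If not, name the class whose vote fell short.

Series A: 3/5 of 14108395 = 8465037; 8,465,037 required, 8,466,089 in favor — approved.
Series B: 3/4 of 550035 = 412526.25, rounded up to 412527; 412,527 required, 412,527 in favor — approved.
Series C: 4/5 of 2637372 = 2109897.60, rounded up to 2109898; 2,109,898 required, 2,109,865 in favor — not approved.

Not approved — the Series C shares did not give the required vote.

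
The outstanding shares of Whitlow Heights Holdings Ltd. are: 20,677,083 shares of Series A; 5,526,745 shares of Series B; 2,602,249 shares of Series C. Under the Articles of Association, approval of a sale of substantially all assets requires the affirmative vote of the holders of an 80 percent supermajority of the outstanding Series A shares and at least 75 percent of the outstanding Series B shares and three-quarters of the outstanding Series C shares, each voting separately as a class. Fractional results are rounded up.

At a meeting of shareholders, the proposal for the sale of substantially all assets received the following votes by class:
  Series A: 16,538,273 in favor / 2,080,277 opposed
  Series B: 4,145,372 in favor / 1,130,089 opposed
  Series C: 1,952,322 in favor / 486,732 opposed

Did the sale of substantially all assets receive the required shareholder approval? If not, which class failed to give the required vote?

Series A: 4/5 of 20677083 = 16541666.40, rounded up to 16541667; 16,541,667 required, 16,538,273 in favor — not approved.
Series B: 3/4 of 5526745 = 4145058.75, rounded up to 4145059; 4,145,059 required, 4,145,372 in favor — approved.
Series C: 3/4 of 2602249 = 1951686.75, rounded up to 1951687; 1,951,687 required, 1,952,322 in favor — approved.

Not approved — the Series A shares did not give the required vote.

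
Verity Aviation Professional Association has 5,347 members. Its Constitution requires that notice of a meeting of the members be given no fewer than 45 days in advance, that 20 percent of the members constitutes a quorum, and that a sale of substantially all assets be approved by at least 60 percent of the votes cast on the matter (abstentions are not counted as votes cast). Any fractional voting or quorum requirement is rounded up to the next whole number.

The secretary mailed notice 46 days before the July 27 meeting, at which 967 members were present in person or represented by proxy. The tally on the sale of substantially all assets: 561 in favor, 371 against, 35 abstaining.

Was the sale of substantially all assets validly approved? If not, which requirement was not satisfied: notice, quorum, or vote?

Invalid — quorum requirement not satisfied.

Notice: 46 days given; 45 required. Satisfied.
Quorum: 20% of 5,347 = 1,069.40, rounded up to 1,070; 967 present. Not satisfied.
Vote: requires three-fifths of the votes cast (967 − 35 abstaining = 932); 3/5 of 932 = 559.20, rounded up to 560, so 560 needed; 561 in favor. Satisfied.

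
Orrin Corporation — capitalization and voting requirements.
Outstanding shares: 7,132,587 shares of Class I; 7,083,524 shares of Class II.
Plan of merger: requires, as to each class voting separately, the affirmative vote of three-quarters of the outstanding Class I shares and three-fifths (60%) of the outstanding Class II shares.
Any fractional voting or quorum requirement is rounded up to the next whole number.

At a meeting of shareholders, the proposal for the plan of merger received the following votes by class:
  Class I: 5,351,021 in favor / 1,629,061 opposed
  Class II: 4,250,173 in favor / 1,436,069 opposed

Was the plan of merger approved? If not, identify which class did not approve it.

Class I: 3/4 of 7132587 = 5349440.25, rounded up to 5349441; 5,349,441 required, 5,351,021 in favor — approved.
Class II: 3/5 of 7083524 = 4250114.40, rounded up to 4250115; 4,250,115 required, 4,250,173 in favor — approved.

Approved — every class gave the required vote.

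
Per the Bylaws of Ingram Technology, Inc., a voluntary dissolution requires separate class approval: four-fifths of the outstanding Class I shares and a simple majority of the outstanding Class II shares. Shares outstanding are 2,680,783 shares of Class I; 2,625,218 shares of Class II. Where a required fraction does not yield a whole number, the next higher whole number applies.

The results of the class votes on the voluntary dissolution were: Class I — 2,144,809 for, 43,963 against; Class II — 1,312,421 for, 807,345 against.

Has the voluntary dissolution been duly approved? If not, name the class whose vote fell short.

Class I: 4/5 of 2680783 = 2144626.40, rounded up to 2144627; 2,144,627 required, 2,144,809 in favor — approved.
Class II: a majority of 2625218 is 1312610; 1,312,610 required, 1,312,421 in favor — not approved.

Not approved — the Class II shares did not give the required vote.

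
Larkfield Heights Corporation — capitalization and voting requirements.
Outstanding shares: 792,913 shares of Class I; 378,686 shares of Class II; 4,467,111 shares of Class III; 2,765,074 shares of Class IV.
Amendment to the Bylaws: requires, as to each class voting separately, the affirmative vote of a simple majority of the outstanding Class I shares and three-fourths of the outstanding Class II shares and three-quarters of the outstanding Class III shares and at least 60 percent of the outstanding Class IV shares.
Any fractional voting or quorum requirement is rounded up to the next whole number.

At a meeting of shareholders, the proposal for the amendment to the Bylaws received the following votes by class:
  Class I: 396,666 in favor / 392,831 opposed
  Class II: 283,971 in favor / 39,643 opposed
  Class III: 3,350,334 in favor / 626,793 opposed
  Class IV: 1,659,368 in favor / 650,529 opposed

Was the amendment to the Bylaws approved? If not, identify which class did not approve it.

Class I: a majority of 792913 is 396457; 396,457 required, 396,666 in favor — approved.
Class II: 3/4 of 378686 = 284014.50, rounded up to 284015; 284,015 required, 283,971 in favor — not approved.
Class III: 3/4 of 4467111 = 3350333.25, rounded up to 3350334; 3,350,334 required, 3,350,334 in favor — approved.
Class IV: 3/5 of 2765074 = 1659044.40, rounded up to 1659045; 1,659,045 required, 1,659,368 in favor — approved.

Not approved — the Class II shares did not give the required vote.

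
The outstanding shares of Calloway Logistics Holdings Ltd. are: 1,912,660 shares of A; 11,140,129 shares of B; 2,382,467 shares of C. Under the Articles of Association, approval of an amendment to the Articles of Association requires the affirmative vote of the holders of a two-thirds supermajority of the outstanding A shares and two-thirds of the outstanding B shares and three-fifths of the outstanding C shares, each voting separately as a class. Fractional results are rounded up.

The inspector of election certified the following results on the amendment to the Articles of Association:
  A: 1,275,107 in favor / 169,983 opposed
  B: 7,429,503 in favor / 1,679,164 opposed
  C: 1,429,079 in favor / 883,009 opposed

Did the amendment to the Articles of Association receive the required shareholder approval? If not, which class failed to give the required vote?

A: 2/3 of 1912660 = 1275106.67, rounded up to 1275107; 1,275,107 required, 1,275,107 in favor — approved.
B: 2/3 of 11140129 = 7426752.67, rounded up to 7426753; 7,426,753 required, 7,429,503 in favor — approved.
C: 3/5 of 2382467 = 1429480.20, rounded up to 1429481; 1,429,481 required, 1,429,079 in favor — not approved.

Not approved — the C shares did not give the required vote.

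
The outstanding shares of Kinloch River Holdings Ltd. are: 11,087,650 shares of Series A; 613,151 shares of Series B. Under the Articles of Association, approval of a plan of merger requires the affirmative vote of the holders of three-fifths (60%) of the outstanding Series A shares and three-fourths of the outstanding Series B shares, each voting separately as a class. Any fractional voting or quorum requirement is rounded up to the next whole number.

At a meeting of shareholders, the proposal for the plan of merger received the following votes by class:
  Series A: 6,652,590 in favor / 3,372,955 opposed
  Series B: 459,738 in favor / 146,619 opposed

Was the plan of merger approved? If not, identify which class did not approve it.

Not approved — the Series B shares did not give the required vote.

Series A: 3/5 of 11087650 = 6652590; 6,652,590 required, 6,652,590 in favor — approved.
Series B: 3/4 of 613151 = 459863.25, rounded up to 459864; 459,864 required, 459,738 in favor — not approved.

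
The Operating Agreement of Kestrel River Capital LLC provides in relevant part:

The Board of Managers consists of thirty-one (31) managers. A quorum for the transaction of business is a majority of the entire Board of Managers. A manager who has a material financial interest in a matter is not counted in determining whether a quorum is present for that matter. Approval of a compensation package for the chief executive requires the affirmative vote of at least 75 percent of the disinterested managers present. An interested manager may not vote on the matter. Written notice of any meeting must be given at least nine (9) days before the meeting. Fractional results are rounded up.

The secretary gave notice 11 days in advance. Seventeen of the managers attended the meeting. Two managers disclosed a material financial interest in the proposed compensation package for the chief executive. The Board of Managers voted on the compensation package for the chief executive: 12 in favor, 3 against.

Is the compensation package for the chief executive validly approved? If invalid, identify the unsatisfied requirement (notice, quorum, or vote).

Notice: 11 days given; 9 required (11 ≥ 9). Satisfied.
Quorum: 17 present, but the 2 interested managers do not count, leaving 15. Quorum is 16. Not satisfied.
Vote: the compensation package for the chief executive requires three-fourths of the disinterested managers present (17 − 2 = 15). 3/4 of 15 = 11.25, rounded up to 12, so 12 affirmative votes are needed; 12 voted in favor. Satisfied. (Moot — without a quorum no business can be validly transacted.)

Invalid — quorum requirement not satisfied.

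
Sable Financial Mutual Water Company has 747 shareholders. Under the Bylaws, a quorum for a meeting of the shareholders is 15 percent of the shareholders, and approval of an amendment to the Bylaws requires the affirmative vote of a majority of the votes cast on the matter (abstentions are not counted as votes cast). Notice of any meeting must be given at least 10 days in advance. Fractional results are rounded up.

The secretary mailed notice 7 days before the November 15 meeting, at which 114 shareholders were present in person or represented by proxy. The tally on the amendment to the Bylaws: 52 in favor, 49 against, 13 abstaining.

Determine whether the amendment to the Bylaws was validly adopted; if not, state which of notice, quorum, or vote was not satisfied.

Invalid — notice requirement not satisfied.

Notice: 7 days given; 10 required. Not satisfied.
Quorum: 15% of 747 = 112.05, rounded up to 113; 114 present. Satisfied.
Vote: requires a majority of the votes cast (114 − 13 abstaining = 101); a majority of 101 is 51, so 51 needed; 52 in favor. Satisfied.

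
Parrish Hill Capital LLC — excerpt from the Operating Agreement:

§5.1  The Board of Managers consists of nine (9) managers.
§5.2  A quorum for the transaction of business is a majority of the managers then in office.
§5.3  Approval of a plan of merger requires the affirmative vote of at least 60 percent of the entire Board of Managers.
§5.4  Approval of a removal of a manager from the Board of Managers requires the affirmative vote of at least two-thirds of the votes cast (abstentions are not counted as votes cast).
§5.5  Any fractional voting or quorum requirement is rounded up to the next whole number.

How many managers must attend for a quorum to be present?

A majority of 9 is 5.

5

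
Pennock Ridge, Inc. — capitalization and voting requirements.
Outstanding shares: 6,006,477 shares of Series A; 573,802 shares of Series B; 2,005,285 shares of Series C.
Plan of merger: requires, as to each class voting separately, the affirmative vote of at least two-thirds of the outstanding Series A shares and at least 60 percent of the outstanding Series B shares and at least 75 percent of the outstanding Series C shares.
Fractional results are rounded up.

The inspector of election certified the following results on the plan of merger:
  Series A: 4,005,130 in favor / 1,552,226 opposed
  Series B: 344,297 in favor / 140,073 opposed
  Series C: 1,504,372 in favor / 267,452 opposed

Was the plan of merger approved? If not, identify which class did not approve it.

Approved — every class gave the required vote.

Series A: 2/3 of 6006477 = 4004318; 4,004,318 required, 4,005,130 in favor — approved.
Series B: 3/5 of 573802 = 344281.20, rounded up to 344282; 344,282 required, 344,297 in favor — approved.
Series C: 3/4 of 2005285 = 1503963.75, rounded up to 1503964; 1,503,964 required, 1,504,372 in favor — approved.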